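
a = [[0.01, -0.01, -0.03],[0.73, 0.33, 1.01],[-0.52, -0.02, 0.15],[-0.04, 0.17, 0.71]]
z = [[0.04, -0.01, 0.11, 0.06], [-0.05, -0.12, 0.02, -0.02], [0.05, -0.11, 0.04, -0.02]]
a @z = [[-0.00, 0.0, -0.0, 0.0], [0.06, -0.16, 0.13, 0.02], [-0.01, -0.01, -0.05, -0.03], [0.03, -0.1, 0.03, -0.02]]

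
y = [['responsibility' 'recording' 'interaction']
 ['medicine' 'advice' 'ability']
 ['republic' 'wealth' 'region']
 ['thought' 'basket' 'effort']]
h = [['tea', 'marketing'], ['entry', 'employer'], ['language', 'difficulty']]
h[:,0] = ['tea', 'entry', 'language']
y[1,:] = ['medicine', 'advice', 'ability']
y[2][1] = 'wealth'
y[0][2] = 'interaction'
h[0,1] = 'marketing'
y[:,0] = ['responsibility', 'medicine', 'republic', 'thought']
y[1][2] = 'ability'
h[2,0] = 'language'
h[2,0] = 'language'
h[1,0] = 'entry'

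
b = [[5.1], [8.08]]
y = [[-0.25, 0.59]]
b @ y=[[-1.27,3.01], [-2.02,4.77]]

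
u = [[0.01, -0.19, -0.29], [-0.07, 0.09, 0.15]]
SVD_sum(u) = [[0.04, -0.19, -0.29], [-0.02, 0.10, 0.15]] + [[-0.03, -0.0, -0.00], [-0.05, -0.01, -0.0]]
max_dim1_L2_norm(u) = 0.35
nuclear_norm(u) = 0.45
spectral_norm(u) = 0.39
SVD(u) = [[-0.89, 0.46],  [0.46, 0.89]] @ diag([0.3904291115662824, 0.05800955819141649]) @ [[-0.11, 0.54, 0.84], [-0.99, -0.15, -0.03]]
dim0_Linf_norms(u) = [0.07, 0.19, 0.29]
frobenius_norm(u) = 0.39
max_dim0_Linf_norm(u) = 0.29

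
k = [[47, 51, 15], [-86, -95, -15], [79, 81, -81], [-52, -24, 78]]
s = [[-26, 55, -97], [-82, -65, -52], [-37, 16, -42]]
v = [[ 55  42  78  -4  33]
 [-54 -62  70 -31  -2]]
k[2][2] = -81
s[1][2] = -52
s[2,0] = -37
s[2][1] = 16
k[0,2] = 15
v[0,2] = 78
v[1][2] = 70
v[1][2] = 70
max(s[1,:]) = -52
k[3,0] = -52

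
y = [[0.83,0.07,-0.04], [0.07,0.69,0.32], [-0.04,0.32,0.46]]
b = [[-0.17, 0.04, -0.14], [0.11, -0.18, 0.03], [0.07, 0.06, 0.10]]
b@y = [[-0.13, -0.03, -0.04],[0.08, -0.11, -0.05],[0.06, 0.08, 0.06]]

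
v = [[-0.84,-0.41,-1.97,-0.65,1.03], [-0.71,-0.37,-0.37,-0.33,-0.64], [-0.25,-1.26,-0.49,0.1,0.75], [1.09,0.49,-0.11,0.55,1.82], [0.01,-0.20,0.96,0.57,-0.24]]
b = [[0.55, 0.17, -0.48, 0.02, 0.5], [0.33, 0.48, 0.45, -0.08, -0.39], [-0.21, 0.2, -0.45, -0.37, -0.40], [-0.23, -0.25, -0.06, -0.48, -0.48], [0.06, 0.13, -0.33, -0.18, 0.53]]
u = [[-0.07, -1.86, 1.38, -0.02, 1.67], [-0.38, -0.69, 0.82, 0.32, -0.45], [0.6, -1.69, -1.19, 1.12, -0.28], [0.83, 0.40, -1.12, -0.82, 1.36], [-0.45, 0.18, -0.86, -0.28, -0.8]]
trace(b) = 0.63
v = u @ b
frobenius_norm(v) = 4.05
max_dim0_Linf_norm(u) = 1.86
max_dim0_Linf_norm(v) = 1.97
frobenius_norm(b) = 1.77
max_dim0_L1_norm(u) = 5.37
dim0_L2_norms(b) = [0.72, 0.62, 0.86, 0.64, 1.04]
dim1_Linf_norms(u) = [1.86, 0.82, 1.69, 1.36, 0.86]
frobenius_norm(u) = 4.69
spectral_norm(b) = 1.23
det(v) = -0.13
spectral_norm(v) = 2.91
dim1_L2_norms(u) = [2.86, 1.26, 2.44, 2.15, 1.3]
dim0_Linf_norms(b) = [0.55, 0.48, 0.48, 0.48, 0.53]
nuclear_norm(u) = 8.83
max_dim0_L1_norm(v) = 4.48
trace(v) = -1.39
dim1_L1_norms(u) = [5.0, 2.66, 4.88, 4.53, 2.57]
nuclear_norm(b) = 3.51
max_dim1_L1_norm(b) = 1.73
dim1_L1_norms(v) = [4.9, 2.42, 2.85, 4.06, 1.98]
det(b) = 0.08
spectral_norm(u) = 3.14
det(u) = -1.77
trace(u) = -3.57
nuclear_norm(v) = 7.06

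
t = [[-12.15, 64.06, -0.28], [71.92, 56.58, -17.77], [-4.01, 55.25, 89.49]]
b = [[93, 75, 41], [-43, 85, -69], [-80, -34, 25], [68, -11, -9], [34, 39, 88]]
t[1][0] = 71.92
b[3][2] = -9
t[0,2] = -0.28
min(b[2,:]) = -80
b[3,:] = [68, -11, -9]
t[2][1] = 55.25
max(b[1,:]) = 85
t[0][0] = -12.15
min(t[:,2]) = -17.77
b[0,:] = [93, 75, 41]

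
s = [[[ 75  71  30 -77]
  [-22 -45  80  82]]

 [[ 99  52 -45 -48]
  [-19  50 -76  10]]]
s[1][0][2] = -45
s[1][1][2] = -76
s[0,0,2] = 30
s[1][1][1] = 50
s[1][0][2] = -45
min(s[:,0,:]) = -77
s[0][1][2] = 80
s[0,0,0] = 75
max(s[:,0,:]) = 99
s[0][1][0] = -22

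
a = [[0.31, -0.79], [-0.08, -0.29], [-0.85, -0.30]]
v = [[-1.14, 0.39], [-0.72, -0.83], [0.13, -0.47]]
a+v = [[-0.83, -0.40],[-0.80, -1.12],[-0.72, -0.77]]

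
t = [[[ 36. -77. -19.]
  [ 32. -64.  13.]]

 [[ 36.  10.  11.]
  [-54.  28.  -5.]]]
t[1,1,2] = -5.0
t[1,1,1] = 28.0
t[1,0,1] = 10.0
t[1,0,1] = 10.0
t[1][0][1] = 10.0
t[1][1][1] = 28.0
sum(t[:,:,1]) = -103.0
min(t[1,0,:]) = 10.0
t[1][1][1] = 28.0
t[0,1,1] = -64.0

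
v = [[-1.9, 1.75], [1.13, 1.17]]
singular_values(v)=[2.58, 1.63]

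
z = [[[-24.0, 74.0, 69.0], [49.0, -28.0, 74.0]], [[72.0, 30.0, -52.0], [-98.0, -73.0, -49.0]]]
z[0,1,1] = -28.0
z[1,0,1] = 30.0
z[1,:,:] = [[72.0, 30.0, -52.0], [-98.0, -73.0, -49.0]]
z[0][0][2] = 69.0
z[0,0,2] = 69.0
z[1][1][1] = -73.0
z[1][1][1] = -73.0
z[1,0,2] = -52.0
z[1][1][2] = -49.0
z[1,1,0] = -98.0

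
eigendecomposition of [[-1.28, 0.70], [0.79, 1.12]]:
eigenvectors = [[-0.96,  -0.26], [0.29,  -0.97]]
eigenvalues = [-1.49, 1.33]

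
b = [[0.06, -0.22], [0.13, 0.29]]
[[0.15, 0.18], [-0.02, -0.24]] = b @ [[0.86, 0.03], [-0.45, -0.83]]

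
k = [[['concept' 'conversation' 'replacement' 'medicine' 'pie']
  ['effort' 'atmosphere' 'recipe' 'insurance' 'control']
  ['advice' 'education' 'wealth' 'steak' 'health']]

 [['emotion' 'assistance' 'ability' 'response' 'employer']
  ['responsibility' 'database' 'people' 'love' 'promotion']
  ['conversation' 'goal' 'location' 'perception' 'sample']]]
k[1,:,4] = ['employer', 'promotion', 'sample']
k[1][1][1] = 'database'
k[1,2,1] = 'goal'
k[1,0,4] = 'employer'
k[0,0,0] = 'concept'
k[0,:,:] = [['concept', 'conversation', 'replacement', 'medicine', 'pie'], ['effort', 'atmosphere', 'recipe', 'insurance', 'control'], ['advice', 'education', 'wealth', 'steak', 'health']]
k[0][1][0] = 'effort'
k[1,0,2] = 'ability'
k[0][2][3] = 'steak'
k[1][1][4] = 'promotion'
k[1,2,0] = 'conversation'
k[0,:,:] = [['concept', 'conversation', 'replacement', 'medicine', 'pie'], ['effort', 'atmosphere', 'recipe', 'insurance', 'control'], ['advice', 'education', 'wealth', 'steak', 'health']]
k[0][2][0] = 'advice'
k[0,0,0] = 'concept'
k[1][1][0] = 'responsibility'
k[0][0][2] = 'replacement'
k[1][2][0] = 'conversation'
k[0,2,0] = 'advice'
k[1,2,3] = 'perception'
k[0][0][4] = 'pie'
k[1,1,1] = 'database'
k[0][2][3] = 'steak'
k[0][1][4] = 'control'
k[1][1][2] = 'people'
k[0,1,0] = 'effort'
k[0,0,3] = 'medicine'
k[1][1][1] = 'database'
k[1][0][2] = 'ability'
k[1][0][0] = 'emotion'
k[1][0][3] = 'response'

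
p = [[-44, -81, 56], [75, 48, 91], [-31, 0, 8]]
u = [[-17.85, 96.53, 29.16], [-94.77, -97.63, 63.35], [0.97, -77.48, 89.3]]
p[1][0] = 75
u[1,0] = -94.77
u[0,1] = 96.53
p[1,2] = 91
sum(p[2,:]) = -23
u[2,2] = 89.3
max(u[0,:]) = 96.53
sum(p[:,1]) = -33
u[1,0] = -94.77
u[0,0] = -17.85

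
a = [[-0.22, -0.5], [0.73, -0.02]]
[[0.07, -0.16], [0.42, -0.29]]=a@[[0.57, -0.39],  [-0.39, 0.5]]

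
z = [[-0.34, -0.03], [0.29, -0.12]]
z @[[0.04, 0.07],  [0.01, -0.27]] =[[-0.01, -0.02], [0.01, 0.05]]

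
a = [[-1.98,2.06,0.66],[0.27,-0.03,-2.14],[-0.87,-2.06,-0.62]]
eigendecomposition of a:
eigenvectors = [[(0.26+0j), 0.87+0.00j, (0.87-0j)], [0.72+0.00j, -0.16+0.27j, (-0.16-0.27j)], [-0.65+0.00j, 0.06+0.36j, 0.06-0.36j]]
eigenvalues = [(2.01+0j), (-2.32+0.92j), (-2.32-0.92j)]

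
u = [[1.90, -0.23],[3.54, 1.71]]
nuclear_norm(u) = 5.22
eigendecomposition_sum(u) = [[0.95+0.35j, -0.12+0.23j], [1.77-3.56j, (0.85+0.54j)]] + [[(0.95-0.35j), -0.12-0.23j], [1.77+3.56j, 0.85-0.54j]]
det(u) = 4.06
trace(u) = 3.61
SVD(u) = [[-0.40, -0.92], [-0.92, 0.40]] @ diag([4.2675615034628915, 0.9521128158792644]) @ [[-0.94, -0.35], [-0.35, 0.94]]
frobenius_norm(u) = 4.37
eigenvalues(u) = [(1.8+0.9j), (1.8-0.9j)]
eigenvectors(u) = [[(0.03+0.25j), 0.03-0.25j], [0.97+0.00j, (0.97-0j)]]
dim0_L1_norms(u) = [5.44, 1.94]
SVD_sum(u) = [[1.60,0.59], [3.67,1.35]] + [[0.3,  -0.82], [-0.13,  0.36]]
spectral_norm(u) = 4.27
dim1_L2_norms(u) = [1.91, 3.93]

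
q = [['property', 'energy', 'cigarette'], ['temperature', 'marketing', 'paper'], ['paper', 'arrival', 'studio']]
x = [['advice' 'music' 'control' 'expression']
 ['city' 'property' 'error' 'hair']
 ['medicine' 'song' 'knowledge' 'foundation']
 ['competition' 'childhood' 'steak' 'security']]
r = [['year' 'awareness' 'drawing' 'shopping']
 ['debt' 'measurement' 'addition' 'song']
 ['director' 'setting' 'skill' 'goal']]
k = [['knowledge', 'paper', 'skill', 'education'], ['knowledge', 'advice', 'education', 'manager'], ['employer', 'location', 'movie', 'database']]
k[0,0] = 'knowledge'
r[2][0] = 'director'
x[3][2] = 'steak'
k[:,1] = ['paper', 'advice', 'location']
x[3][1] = 'childhood'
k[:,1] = ['paper', 'advice', 'location']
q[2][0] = 'paper'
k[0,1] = 'paper'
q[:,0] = ['property', 'temperature', 'paper']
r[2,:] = ['director', 'setting', 'skill', 'goal']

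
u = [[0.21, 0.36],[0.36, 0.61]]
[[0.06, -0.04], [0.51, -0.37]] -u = [[-0.15, -0.4], [0.15, -0.98]]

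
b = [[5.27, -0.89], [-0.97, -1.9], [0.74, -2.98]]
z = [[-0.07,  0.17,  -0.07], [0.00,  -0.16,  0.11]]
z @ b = [[-0.59, -0.05], [0.24, -0.02]]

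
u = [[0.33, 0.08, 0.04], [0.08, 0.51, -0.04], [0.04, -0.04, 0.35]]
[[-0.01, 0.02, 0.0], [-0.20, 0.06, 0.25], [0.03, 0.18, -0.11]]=u@ [[0.07, -0.04, -0.08], [-0.40, 0.16, 0.48], [0.03, 0.53, -0.25]]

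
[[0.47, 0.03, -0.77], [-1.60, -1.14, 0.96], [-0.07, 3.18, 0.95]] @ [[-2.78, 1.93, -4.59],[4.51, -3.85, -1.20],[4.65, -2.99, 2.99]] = [[-4.75, 3.09, -4.5],  [3.77, -1.57, 11.58],  [18.95, -15.22, -0.65]]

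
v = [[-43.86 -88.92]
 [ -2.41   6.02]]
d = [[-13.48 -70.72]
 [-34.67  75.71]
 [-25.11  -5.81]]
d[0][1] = -70.72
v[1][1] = 6.02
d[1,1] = 75.71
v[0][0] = -43.86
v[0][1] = -88.92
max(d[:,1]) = 75.71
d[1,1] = 75.71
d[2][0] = -25.11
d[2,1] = -5.81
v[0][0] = -43.86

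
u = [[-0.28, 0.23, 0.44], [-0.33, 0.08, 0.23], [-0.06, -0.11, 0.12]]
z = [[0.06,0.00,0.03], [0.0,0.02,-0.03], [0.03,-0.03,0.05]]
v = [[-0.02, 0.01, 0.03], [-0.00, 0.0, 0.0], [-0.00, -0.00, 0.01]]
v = z @ u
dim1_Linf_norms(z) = [0.06, 0.03, 0.05]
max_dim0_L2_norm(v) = 0.03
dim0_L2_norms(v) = [0.02, 0.01, 0.03]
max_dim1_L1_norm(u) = 0.95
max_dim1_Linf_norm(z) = 0.06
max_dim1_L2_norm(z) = 0.07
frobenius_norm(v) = 0.04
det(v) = 0.00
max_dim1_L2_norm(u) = 0.57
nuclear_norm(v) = 0.04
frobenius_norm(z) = 0.10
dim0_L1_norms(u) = [0.67, 0.42, 0.79]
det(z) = -0.00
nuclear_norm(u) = 0.98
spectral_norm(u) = 0.69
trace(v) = -0.01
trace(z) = 0.13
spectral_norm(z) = 0.09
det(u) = 0.01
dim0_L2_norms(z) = [0.07, 0.04, 0.07]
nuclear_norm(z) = 0.14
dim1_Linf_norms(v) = [0.03, 0.0, 0.01]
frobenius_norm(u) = 0.72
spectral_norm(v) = 0.04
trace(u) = -0.08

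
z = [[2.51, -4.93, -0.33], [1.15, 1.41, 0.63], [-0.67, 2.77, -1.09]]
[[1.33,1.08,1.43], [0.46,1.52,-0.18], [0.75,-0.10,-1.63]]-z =[[-1.18, 6.01, 1.76], [-0.69, 0.11, -0.81], [1.42, -2.87, -0.54]]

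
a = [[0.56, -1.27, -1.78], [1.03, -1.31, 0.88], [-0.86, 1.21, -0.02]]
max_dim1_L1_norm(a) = 3.61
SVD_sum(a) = [[0.93, -1.49, -0.53], [0.68, -1.08, -0.38], [-0.72, 1.15, 0.41]] + [[-0.36, 0.22, -1.25], [0.37, -0.22, 1.26], [-0.12, 0.08, -0.43]] + [[-0.01, -0.0, 0.00], [-0.01, -0.01, 0.00], [-0.02, -0.01, 0.00]]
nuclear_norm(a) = 4.63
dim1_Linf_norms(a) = [1.78, 1.31, 1.21]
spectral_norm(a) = 2.67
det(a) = 0.14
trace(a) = -0.77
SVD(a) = [[-0.69, 0.68, 0.25], [-0.50, -0.69, 0.52], [0.53, 0.24, 0.81]] @ diag([2.6677804592866448, 1.9319954791795384, 0.027219285041452372]) @ [[-0.51,  0.81,  0.29], [-0.27,  0.17,  -0.95], [-0.82,  -0.56,  0.14]]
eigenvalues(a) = [-1.83, 1.12, -0.07]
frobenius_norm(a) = 3.29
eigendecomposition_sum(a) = [[0.05, -0.05, 0.07], [0.92, -0.98, 1.38], [-0.60, 0.63, -0.89]] + [[0.55, -1.15, -1.74], [0.13, -0.28, -0.43], [-0.27, 0.57, 0.86]] + [[-0.04, -0.07, -0.11], [-0.03, -0.05, -0.08], [0.01, 0.01, 0.02]]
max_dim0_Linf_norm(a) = 1.78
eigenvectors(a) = [[0.04, 0.88, 0.81], [0.84, 0.21, 0.58], [-0.54, -0.43, -0.13]]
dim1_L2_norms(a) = [2.26, 1.88, 1.48]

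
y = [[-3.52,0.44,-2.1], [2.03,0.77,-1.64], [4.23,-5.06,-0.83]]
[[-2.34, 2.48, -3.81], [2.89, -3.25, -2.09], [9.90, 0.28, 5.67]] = y@[[1.07, -1.0, 0.28], [-0.92, -0.94, -1.07], [-0.87, 0.30, 1.12]]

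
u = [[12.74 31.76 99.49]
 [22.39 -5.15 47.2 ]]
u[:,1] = [31.76, -5.15]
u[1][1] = -5.15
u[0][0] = 12.74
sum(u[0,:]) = 143.99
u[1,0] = 22.39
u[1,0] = 22.39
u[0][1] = 31.76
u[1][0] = 22.39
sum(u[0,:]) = 143.99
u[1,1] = -5.15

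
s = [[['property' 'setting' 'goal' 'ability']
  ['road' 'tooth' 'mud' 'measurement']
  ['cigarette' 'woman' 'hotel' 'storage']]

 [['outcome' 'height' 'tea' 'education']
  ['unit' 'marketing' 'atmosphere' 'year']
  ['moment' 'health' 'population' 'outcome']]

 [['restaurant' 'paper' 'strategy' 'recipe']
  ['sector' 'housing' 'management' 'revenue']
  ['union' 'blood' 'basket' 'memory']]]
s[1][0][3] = 'education'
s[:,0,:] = [['property', 'setting', 'goal', 'ability'], ['outcome', 'height', 'tea', 'education'], ['restaurant', 'paper', 'strategy', 'recipe']]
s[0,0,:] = ['property', 'setting', 'goal', 'ability']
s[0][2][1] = 'woman'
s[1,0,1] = 'height'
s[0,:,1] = ['setting', 'tooth', 'woman']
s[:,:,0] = [['property', 'road', 'cigarette'], ['outcome', 'unit', 'moment'], ['restaurant', 'sector', 'union']]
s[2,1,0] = 'sector'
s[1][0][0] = 'outcome'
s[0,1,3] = 'measurement'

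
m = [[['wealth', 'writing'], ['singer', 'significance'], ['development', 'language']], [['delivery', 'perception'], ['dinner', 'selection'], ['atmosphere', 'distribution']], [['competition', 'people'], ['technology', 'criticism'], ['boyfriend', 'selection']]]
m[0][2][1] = 'language'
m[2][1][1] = 'criticism'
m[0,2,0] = 'development'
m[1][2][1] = 'distribution'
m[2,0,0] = 'competition'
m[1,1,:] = ['dinner', 'selection']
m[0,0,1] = 'writing'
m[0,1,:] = ['singer', 'significance']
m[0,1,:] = ['singer', 'significance']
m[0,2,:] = ['development', 'language']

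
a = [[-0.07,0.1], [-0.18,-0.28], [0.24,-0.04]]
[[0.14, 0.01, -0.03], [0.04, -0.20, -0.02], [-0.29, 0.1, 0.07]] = a @ [[-1.13, 0.47, 0.26], [0.58, 0.42, -0.11]]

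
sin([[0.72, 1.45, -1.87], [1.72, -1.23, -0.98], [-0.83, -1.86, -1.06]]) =[[-0.23, 0.80, -0.56], [0.38, -0.46, -0.39], [-0.69, 0.11, -0.65]]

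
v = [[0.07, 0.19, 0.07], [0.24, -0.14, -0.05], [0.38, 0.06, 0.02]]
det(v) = 0.000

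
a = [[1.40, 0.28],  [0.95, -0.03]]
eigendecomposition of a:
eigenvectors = [[0.86, -0.17], [0.51, 0.98]]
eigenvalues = [1.57, -0.2]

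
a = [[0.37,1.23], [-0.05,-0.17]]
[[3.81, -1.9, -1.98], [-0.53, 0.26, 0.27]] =a @ [[1.9, -0.97, -1.07], [2.53, -1.25, -1.29]]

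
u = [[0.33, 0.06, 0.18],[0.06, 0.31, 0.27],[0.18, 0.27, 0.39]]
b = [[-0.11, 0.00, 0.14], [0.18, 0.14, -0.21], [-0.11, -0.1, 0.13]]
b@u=[[-0.01, 0.03, 0.03], [0.03, -0.00, -0.01], [-0.02, -0.0, 0.00]]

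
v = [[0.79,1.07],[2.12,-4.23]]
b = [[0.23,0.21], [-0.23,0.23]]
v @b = [[-0.06,0.41], [1.46,-0.53]]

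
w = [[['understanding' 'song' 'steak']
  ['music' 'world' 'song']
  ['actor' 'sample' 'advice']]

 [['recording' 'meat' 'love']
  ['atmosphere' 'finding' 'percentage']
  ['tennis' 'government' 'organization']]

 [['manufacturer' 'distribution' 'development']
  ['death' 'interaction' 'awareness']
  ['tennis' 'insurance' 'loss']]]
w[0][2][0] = 'actor'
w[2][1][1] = 'interaction'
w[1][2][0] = 'tennis'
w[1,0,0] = 'recording'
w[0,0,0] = 'understanding'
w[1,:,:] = [['recording', 'meat', 'love'], ['atmosphere', 'finding', 'percentage'], ['tennis', 'government', 'organization']]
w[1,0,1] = 'meat'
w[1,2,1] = 'government'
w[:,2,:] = [['actor', 'sample', 'advice'], ['tennis', 'government', 'organization'], ['tennis', 'insurance', 'loss']]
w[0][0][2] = 'steak'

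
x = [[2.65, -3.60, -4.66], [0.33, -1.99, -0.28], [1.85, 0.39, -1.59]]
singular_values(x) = [6.83, 2.21, 0.6]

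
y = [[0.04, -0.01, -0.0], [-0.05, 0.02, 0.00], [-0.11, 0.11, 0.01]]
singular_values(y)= [0.17, 0.03, 0.0]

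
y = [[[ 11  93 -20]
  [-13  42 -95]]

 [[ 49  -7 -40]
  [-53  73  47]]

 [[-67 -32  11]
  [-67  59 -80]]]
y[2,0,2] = 11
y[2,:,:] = [[-67, -32, 11], [-67, 59, -80]]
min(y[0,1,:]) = -95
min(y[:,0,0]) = -67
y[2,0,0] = -67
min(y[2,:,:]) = -80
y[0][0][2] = -20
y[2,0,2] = 11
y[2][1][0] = -67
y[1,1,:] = [-53, 73, 47]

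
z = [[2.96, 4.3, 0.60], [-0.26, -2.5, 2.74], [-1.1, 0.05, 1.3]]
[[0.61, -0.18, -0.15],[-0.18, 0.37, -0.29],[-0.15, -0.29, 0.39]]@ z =[[2.02, 3.07, -0.32], [-0.31, -1.71, 0.53], [-0.8, 0.10, -0.38]]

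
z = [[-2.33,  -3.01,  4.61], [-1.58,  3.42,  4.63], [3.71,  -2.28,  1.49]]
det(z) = -137.145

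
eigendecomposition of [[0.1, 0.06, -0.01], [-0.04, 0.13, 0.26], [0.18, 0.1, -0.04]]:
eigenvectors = [[-0.29, 0.52, 0.29], [0.73, -0.74, 0.84], [-0.62, 0.43, 0.46]]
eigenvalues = [-0.07, 0.01, 0.26]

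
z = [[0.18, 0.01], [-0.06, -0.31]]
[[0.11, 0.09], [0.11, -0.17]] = z @ [[0.62,0.49], [-0.46,0.45]]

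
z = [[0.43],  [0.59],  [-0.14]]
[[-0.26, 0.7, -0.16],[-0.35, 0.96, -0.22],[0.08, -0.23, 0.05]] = z@ [[-0.6, 1.62, -0.37]]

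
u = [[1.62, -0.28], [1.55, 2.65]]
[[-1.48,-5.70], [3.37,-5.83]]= u @ [[-0.63, -3.54],[1.64, -0.13]]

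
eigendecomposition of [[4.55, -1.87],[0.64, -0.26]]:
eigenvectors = [[0.99, 0.38], [0.14, 0.92]]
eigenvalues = [4.29, 0.0]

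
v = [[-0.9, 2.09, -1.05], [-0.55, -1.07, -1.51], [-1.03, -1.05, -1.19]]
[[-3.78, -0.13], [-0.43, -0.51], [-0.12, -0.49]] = v @ [[0.05, 0.12], [-1.22, 0.10], [1.13, 0.22]]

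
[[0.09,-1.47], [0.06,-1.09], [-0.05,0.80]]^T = [[0.09, 0.06, -0.05], [-1.47, -1.09, 0.80]]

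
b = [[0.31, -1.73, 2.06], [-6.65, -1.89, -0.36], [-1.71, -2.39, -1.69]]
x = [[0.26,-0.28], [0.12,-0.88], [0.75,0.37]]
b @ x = [[1.42, 2.20], [-2.23, 3.39], [-2.0, 1.96]]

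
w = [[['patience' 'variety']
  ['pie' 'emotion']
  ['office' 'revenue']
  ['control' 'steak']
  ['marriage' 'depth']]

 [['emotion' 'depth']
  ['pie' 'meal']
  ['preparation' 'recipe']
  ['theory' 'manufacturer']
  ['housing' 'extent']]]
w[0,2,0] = 'office'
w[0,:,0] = ['patience', 'pie', 'office', 'control', 'marriage']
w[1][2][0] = 'preparation'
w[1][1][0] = 'pie'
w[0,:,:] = [['patience', 'variety'], ['pie', 'emotion'], ['office', 'revenue'], ['control', 'steak'], ['marriage', 'depth']]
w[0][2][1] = 'revenue'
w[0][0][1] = 'variety'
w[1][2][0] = 'preparation'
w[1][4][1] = 'extent'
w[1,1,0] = 'pie'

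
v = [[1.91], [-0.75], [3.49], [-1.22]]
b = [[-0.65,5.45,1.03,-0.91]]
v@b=[[-1.24, 10.41, 1.97, -1.74], [0.49, -4.09, -0.77, 0.68], [-2.27, 19.02, 3.59, -3.18], [0.79, -6.65, -1.26, 1.11]]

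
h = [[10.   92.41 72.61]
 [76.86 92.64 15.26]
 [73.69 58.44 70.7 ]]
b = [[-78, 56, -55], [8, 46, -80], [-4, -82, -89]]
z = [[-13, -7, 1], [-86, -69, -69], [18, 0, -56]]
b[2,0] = -4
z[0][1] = -7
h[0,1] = 92.41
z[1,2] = -69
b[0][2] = -55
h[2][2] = 70.7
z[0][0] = -13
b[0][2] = -55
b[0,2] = -55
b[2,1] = -82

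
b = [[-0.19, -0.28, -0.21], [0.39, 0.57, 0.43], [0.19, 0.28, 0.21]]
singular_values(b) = [0.99, 0.0, 0.0]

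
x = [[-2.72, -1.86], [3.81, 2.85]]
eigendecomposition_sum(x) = [[-1.66,-0.86], [1.75,0.91]] + [[-1.06, -1.0], [2.06, 1.94]]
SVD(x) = [[-0.57, 0.82], [0.82, 0.57]] @ diag([5.786482248034213, 0.11499214401393024]) @ [[0.81, 0.59], [-0.59, 0.81]]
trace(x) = 0.13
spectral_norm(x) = 5.79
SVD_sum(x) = [[-2.66, -1.94], [3.85, 2.8]] + [[-0.06, 0.08], [-0.04, 0.05]]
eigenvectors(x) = [[-0.69, 0.46], [0.73, -0.89]]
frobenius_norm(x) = 5.79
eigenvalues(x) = [-0.75, 0.88]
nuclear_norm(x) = 5.90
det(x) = -0.67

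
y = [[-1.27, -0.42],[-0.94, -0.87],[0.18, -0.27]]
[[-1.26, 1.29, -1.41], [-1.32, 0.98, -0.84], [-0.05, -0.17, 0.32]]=y@[[0.77, -1.0, 1.23], [0.68, -0.05, -0.36]]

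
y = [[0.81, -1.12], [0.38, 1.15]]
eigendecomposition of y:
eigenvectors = [[(0.86+0j), (0.86-0j)], [-0.13-0.49j, -0.13+0.49j]]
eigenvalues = [(0.98+0.63j), (0.98-0.63j)]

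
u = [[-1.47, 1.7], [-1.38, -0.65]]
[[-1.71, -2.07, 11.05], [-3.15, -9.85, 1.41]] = u @ [[1.96, 5.48, -2.90], [0.69, 3.52, 3.99]]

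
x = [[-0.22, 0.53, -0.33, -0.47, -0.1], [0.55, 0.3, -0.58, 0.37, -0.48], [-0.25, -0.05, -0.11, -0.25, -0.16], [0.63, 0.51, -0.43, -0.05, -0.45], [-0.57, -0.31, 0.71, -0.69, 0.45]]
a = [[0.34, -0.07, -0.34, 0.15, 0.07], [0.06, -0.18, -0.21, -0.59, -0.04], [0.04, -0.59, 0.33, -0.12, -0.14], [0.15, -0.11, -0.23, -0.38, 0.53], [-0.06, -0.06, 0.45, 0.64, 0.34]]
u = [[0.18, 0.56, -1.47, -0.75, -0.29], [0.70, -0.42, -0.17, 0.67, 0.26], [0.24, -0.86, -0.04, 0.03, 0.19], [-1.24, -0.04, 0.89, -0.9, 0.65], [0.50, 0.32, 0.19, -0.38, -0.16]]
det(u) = 0.80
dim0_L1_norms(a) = [0.65, 1.01, 1.56, 1.88, 1.12]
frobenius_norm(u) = 3.05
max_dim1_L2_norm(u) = 1.89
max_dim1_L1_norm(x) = 2.73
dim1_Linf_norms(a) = [0.34, 0.59, 0.59, 0.53, 0.64]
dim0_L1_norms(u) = [2.86, 2.2, 2.76, 2.73, 1.55]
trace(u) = -1.34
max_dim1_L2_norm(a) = 0.86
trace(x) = 0.37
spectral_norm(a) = 1.11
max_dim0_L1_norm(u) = 2.86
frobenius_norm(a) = 1.56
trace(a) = 0.45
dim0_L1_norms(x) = [2.22, 1.7, 2.16, 1.83, 1.64]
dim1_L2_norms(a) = [0.51, 0.66, 0.7, 0.72, 0.86]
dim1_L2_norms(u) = [1.78, 1.1, 0.91, 1.89, 0.75]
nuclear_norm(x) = 3.47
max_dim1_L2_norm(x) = 1.27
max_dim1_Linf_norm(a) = 0.64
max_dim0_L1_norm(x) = 2.22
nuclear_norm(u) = 5.88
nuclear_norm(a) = 2.97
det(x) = -0.00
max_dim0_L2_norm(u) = 1.74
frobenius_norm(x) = 2.14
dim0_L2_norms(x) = [1.07, 0.85, 1.07, 0.95, 0.82]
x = a @ u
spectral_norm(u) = 2.17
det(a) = 0.00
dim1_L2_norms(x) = [0.82, 1.05, 0.41, 1.02, 1.27]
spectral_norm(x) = 1.86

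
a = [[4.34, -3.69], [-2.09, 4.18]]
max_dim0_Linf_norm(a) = 4.34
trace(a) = 8.52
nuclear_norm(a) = 8.67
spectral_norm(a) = 7.23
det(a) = 10.43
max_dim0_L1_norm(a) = 7.87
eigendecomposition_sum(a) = [[3.62,-4.67], [-2.65,3.42]] + [[0.72, 0.98], [0.56, 0.76]]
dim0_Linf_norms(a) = [4.34, 4.18]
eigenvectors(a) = [[0.81, 0.79],[-0.59, 0.61]]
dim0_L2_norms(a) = [4.82, 5.58]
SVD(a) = [[-0.78, 0.63], [0.63, 0.78]] @ diag([7.2255735729000365, 1.4433594641005372]) @ [[-0.65,0.76],[0.76,0.65]]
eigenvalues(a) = [7.04, 1.48]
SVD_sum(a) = [[3.65, -4.28], [-2.94, 3.45]] + [[0.69, 0.59],[0.85, 0.73]]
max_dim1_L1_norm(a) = 8.03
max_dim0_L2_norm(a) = 5.58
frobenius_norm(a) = 7.37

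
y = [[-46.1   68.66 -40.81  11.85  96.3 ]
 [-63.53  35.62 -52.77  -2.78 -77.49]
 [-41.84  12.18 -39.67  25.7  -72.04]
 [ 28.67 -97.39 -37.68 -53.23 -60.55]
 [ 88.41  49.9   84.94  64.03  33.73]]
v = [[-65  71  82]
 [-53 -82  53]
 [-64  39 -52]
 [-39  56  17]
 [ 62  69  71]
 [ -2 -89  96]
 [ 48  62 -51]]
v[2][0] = -64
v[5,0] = -2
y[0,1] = 68.66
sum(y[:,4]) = -80.05000000000001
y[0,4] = 96.3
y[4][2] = 84.94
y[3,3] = -53.23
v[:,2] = [82, 53, -52, 17, 71, 96, -51]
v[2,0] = -64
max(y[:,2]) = 84.94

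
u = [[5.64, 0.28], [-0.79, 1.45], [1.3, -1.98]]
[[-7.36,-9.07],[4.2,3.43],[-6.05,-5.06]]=u @ [[-1.41, -1.68], [2.13, 1.45]]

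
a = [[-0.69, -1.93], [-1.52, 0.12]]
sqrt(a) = [[0.47+0.88j, (-0.67+0.78j)],[(-0.52+0.62j), (0.75+0.55j)]]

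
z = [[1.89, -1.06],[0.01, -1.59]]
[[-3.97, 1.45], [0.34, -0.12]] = z @ [[-2.23, 0.81], [-0.23, 0.08]]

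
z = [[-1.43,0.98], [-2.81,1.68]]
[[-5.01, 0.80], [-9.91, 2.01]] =z @ [[3.67, -1.79],[0.24, -1.80]]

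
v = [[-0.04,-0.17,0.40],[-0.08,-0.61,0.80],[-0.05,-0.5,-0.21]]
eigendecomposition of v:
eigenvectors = [[0.99+0.00j,(0.29-0.11j),0.29+0.11j], [-0.11+0.00j,(0.74+0j),0.74-0.00j], [0.02+0.00j,(0.2+0.56j),0.20-0.56j]]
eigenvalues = [(-0.01+0j), (-0.42+0.61j), (-0.42-0.61j)]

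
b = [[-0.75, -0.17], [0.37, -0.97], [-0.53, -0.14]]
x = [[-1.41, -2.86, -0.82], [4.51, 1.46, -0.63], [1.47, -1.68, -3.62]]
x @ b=[[0.43, 3.13], [-2.51, -2.09], [0.19, 1.89]]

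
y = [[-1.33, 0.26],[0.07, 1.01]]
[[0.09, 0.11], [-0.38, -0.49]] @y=[[-0.11, 0.13], [0.47, -0.59]]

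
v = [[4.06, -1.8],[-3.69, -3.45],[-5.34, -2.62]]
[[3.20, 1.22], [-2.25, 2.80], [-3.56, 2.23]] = v@ [[0.73, -0.04], [-0.13, -0.77]]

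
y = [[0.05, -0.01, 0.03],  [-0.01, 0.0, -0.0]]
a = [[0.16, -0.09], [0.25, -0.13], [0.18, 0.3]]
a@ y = [[0.01, -0.00, 0.0], [0.01, -0.00, 0.01], [0.01, -0.0, 0.01]]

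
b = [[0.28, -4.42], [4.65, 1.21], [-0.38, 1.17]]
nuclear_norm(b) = 9.37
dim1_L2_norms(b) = [4.43, 4.8, 1.23]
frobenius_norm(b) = 6.65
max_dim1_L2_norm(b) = 4.8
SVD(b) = [[0.59, 0.76], [-0.80, 0.60], [-0.12, -0.25]] @ diag([5.104933438116422, 4.260792718779083]) @ [[-0.68, -0.73], [0.73, -0.68]]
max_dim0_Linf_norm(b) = 4.65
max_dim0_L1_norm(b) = 6.8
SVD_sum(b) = [[-2.07, -2.22], [2.77, 2.96], [0.41, 0.43]] + [[2.35, -2.20], [1.88, -1.75], [-0.79, 0.74]]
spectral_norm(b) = 5.10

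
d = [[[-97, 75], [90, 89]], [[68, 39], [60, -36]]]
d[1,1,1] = -36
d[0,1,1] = 89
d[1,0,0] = 68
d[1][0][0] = 68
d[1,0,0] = 68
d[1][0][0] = 68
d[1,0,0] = 68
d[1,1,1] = -36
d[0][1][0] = 90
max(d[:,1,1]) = 89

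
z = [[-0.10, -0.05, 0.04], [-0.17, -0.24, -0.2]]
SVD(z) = [[-0.18,  -0.98], [-0.98,  0.18]] @ diag([0.3609644485982487, 0.10151190495780418]) @ [[0.51, 0.68, 0.53], [0.67, 0.06, -0.74]]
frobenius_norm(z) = 0.37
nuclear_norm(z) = 0.46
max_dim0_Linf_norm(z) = 0.24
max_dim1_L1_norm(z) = 0.61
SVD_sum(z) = [[-0.03, -0.04, -0.03], [-0.18, -0.24, -0.19]] + [[-0.07, -0.01, 0.07], [0.01, 0.00, -0.01]]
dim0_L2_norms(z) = [0.2, 0.25, 0.2]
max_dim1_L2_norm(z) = 0.36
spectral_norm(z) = 0.36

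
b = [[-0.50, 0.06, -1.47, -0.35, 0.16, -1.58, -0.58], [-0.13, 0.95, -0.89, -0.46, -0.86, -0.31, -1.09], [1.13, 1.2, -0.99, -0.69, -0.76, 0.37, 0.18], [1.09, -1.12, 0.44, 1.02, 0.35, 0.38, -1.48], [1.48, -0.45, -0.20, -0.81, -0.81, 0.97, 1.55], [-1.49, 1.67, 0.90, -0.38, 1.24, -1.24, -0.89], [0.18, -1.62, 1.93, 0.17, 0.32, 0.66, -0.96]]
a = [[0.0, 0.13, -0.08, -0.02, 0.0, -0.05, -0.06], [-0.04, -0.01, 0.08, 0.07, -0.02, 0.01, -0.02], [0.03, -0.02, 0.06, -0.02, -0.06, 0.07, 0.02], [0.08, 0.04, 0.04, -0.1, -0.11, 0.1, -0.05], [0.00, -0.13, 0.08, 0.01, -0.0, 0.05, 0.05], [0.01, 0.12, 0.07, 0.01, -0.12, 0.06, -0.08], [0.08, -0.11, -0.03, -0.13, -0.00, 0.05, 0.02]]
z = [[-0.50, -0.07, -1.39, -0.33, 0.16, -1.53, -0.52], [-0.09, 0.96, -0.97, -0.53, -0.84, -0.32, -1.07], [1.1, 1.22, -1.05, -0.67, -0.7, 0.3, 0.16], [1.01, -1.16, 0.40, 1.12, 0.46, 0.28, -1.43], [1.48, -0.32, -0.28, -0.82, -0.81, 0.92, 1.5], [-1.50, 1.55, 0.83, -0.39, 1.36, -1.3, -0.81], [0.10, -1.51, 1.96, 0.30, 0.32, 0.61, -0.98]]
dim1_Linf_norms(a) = [0.13, 0.08, 0.07, 0.11, 0.13, 0.12, 0.13]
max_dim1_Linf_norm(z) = 1.96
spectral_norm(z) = 4.10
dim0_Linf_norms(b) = [1.49, 1.67, 1.93, 1.02, 1.24, 1.58, 1.55]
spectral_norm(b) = 4.26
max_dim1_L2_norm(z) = 3.11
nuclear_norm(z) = 14.34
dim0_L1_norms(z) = [5.78, 6.79, 6.88, 4.16, 4.65, 5.26, 6.47]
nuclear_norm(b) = 14.56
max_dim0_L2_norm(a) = 0.25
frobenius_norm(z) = 6.64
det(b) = -4.66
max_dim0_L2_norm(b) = 3.04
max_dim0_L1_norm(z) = 6.88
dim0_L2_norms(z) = [2.63, 2.92, 2.96, 1.73, 2.01, 2.35, 2.71]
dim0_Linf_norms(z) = [1.5, 1.55, 1.96, 1.12, 1.36, 1.53, 1.5]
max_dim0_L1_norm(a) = 0.56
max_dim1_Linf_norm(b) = 1.93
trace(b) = -2.53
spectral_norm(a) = 0.29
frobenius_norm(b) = 6.72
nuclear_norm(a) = 0.84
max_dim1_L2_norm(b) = 3.14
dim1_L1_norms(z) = [4.5, 4.78, 5.2, 5.86, 6.13, 7.74, 5.78]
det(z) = -1.19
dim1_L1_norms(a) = [0.34, 0.25, 0.28, 0.52, 0.32, 0.47, 0.42]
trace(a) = 0.03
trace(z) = -2.56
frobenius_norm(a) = 0.46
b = a + z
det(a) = -0.00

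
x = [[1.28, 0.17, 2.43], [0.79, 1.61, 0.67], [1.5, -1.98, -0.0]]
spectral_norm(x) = 3.04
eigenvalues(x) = [(-1.4+0j), (2.14+1j), (2.14-1j)]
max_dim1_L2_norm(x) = 2.75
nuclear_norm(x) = 6.69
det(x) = -7.80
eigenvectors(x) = [[0.67+0.00j, (-0.68+0j), -0.68-0.00j], [(-0.01+0j), -0.45+0.44j, -0.45-0.44j], [-0.74+0.00j, (-0.21-0.31j), (-0.21+0.31j)]]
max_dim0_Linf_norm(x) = 2.43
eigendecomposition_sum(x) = [[-0.57+0.00j, 0.52-0.00j, (0.74-0j)], [0.01-0.00j, -0.01+0.00j, (-0.01+0j)], [0.63-0.00j, (-0.57+0j), (-0.82+0j)]] + [[0.93-0.33j, -0.18+1.42j, 0.84-0.32j], [(0.39-0.82j), (0.81+1.04j), 0.34-0.76j], [0.44+0.32j, -0.70+0.36j, (0.41+0.29j)]] + [[(0.93+0.33j),(-0.18-1.42j),0.84+0.32j], [(0.39+0.82j),(0.81-1.04j),(0.34+0.76j)], [(0.44-0.32j),-0.70-0.36j,(0.41-0.29j)]]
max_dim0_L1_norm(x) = 3.76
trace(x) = 2.89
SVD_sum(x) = [[1.58, 0.34, 2.19], [0.7, 0.15, 0.97], [0.36, 0.08, 0.5]] + [[0.01, -0.03, -0.0], [-0.46, 1.2, 0.14], [0.84, -2.2, -0.26]] + [[-0.31, -0.15, 0.25],[0.55, 0.26, -0.44],[0.30, 0.14, -0.24]]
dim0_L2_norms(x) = [2.12, 2.56, 2.52]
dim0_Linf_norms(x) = [1.5, 1.98, 2.43]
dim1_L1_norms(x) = [3.88, 3.07, 3.48]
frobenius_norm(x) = 4.17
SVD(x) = [[0.9, 0.01, 0.45], [0.40, -0.48, -0.78], [0.21, 0.88, -0.43]] @ diag([3.0366959166041467, 2.6981016281164414, 0.9520638184676062]) @ [[0.58, 0.13, 0.80], [0.35, -0.93, -0.11], [-0.73, -0.35, 0.58]]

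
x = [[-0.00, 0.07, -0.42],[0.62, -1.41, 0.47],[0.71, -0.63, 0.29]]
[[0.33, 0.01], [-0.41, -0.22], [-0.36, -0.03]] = x @ [[-0.25,0.16], [-0.09,0.23], [-0.81,0.02]]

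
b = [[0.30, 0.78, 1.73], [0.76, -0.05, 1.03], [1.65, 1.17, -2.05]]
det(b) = 3.89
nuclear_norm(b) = 5.66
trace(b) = -1.80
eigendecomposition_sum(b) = [[1.0, 0.76, 0.63], [0.70, 0.54, 0.45], [0.62, 0.48, 0.39]] + [[-0.22, 0.33, -0.03], [0.29, -0.44, 0.03], [-0.01, 0.02, -0.00]] + [[-0.48, -0.31, 1.13],[-0.23, -0.15, 0.55],[1.04, 0.68, -2.44]]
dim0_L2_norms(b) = [1.84, 1.41, 2.87]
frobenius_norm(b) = 3.69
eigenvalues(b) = [1.93, -0.66, -3.07]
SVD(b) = [[0.40, -0.74, -0.54],[0.21, -0.5, 0.84],[-0.89, -0.45, -0.05]] @ diag([3.076548476422592, 1.9319624460023128, 0.6546530221870122]) @ [[-0.39, -0.24, 0.89], [-0.69, -0.56, -0.46], [0.61, -0.79, 0.05]]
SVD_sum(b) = [[-0.48, -0.30, 1.10], [-0.25, -0.15, 0.56], [1.07, 0.66, -2.44]] + [[0.99,0.8,0.65],[0.67,0.54,0.44],[0.60,0.48,0.39]] + [[-0.21, 0.28, -0.02], [0.33, -0.44, 0.03], [-0.02, 0.03, -0.0]]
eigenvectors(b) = [[-0.73, -0.6, -0.41], [-0.52, 0.80, -0.2], [-0.45, -0.03, 0.89]]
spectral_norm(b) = 3.08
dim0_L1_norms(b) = [2.71, 2.0, 4.81]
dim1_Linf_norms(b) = [1.73, 1.03, 2.05]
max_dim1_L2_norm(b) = 2.88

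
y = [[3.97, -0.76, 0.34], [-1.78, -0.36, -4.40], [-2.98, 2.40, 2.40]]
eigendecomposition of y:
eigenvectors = [[0.54+0.00j, (-0.11-0.18j), -0.11+0.18j], [(0.57+0j), (-0.75+0j), (-0.75-0j)], [(-0.62+0j), 0.38+0.49j, (0.38-0.49j)]]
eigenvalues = [(2.77+0j), (1.62+2.42j), (1.62-2.42j)]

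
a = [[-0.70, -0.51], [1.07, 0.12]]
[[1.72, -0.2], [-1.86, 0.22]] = a @ [[-1.61,0.19], [-1.16,0.14]]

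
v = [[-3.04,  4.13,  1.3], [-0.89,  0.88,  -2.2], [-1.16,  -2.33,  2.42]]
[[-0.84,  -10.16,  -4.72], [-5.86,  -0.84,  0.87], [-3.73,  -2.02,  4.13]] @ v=[[17.07, -1.41, 9.84], [17.55, -26.97, -3.66], [8.35, -26.81, 9.59]]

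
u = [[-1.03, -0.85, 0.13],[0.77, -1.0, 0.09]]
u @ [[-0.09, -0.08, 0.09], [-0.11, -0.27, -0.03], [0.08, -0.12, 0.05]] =[[0.20, 0.3, -0.06], [0.05, 0.20, 0.10]]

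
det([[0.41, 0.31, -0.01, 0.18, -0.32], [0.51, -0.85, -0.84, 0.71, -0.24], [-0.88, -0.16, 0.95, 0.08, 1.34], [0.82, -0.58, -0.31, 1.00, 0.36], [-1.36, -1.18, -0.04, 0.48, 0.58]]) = -0.001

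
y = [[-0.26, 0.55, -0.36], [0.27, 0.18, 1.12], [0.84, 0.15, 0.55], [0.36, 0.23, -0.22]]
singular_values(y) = [1.49, 0.73, 0.6]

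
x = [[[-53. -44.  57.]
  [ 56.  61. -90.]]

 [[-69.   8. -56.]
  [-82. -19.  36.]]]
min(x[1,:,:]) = -82.0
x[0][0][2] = 57.0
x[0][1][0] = 56.0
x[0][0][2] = 57.0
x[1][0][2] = -56.0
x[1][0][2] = -56.0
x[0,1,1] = 61.0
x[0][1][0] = 56.0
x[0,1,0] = 56.0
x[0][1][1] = 61.0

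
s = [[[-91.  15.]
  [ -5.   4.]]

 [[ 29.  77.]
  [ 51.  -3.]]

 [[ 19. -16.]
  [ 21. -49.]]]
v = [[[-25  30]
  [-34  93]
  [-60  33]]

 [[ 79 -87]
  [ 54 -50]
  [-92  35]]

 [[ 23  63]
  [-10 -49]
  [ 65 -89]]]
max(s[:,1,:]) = 51.0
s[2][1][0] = 21.0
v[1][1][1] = -50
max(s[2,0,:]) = 19.0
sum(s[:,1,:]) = 19.0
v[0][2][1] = 33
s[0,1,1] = 4.0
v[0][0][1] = 30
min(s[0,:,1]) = 4.0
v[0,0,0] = -25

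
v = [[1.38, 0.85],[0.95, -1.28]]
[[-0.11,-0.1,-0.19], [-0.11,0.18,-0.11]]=v@[[-0.09, 0.01, -0.13], [0.02, -0.13, -0.01]]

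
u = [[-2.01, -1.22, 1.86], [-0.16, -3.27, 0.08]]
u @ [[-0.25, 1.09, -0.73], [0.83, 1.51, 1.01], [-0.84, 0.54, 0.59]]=[[-2.07, -3.03, 1.33], [-2.74, -5.07, -3.14]]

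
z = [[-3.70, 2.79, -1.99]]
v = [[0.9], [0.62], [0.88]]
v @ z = [[-3.33, 2.51, -1.79], [-2.29, 1.73, -1.23], [-3.26, 2.46, -1.75]]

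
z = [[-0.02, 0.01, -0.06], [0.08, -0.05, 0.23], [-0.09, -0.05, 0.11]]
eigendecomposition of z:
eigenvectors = [[0.25+0.00j, 0.20-0.07j, 0.20+0.07j], [-0.81+0.00j, (-0.95+0j), -0.95-0.00j], [(-0.53+0j), -0.20-0.10j, (-0.2+0.1j)]]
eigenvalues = [(0.08+0j), (-0.02+0.03j), (-0.02-0.03j)]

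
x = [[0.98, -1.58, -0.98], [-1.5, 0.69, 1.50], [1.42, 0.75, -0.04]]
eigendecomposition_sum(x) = [[-0.19, -0.2, 0.09], [-0.69, -0.7, 0.32], [0.68, 0.69, -0.32]] + [[0.52, 2.24, 2.42], [-0.31, -1.36, -1.47], [0.42, 1.83, 1.98]] + [[0.66, -3.62, -3.50], [-0.50, 2.75, 2.65], [0.32, -1.77, -1.71]]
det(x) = -2.34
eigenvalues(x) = [-1.21, 1.14, 1.7]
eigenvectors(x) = [[0.20, 0.7, -0.74],  [0.70, -0.43, 0.56],  [-0.69, 0.57, -0.36]]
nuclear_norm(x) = 5.13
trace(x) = 1.63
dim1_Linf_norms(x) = [1.58, 1.5, 1.42]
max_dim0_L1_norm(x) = 3.9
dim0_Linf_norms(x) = [1.5, 1.58, 1.5]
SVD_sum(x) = [[1.32, -0.89, -1.13],[-1.49, 1.0, 1.27],[0.44, -0.29, -0.37]] + [[-0.45, -0.56, -0.09], [-0.14, -0.17, -0.03], [0.91, 1.13, 0.18]] + [[0.11, -0.13, 0.24], [0.12, -0.14, 0.26], [0.08, -0.09, 0.16]]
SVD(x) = [[-0.65, 0.44, -0.62], [0.73, 0.13, -0.67], [-0.21, -0.89, -0.41]] @ diag([3.0068285243022363, 1.6461372236345742, 0.47224407503651833]) @ [[-0.68, 0.46, 0.58], [-0.62, -0.77, -0.12], [-0.39, 0.44, -0.81]]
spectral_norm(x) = 3.01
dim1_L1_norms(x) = [3.54, 3.69, 2.21]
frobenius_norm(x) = 3.46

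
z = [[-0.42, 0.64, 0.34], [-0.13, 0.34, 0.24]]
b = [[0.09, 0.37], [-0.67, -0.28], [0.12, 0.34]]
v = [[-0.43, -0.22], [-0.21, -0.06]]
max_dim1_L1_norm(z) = 1.4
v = z @ b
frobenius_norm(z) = 0.94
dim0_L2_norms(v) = [0.48, 0.23]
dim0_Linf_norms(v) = [0.43, 0.22]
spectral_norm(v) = 0.53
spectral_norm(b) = 0.82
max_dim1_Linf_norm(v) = 0.43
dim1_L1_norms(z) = [1.4, 0.71]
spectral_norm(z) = 0.94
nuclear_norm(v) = 0.57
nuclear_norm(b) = 1.18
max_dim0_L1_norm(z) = 0.98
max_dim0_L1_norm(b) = 0.99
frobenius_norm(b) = 0.90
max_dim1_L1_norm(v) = 0.65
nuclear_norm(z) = 1.04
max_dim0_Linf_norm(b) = 0.67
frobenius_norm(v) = 0.53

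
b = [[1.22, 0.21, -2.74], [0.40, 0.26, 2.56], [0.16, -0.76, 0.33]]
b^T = [[1.22,0.4,0.16], [0.21,0.26,-0.76], [-2.74,2.56,0.33]]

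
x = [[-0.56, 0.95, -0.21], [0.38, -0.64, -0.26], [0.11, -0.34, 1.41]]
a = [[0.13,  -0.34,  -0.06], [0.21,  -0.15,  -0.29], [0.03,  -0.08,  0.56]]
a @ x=[[-0.21,0.36,-0.02], [-0.21,0.39,-0.41], [0.01,-0.11,0.8]]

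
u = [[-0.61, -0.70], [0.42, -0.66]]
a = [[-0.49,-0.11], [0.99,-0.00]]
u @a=[[-0.39, 0.07], [-0.86, -0.05]]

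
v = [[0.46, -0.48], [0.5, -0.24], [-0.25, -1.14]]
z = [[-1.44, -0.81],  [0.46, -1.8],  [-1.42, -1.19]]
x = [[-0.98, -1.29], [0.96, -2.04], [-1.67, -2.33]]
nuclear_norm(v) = 1.98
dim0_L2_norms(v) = [0.72, 1.26]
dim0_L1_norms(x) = [3.61, 5.66]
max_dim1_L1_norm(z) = 2.61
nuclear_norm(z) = 4.27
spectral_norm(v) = 1.26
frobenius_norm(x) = 3.99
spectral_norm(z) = 2.63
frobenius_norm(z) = 3.10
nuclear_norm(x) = 5.38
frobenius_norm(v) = 1.45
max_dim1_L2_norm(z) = 1.86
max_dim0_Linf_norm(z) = 1.8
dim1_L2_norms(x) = [1.62, 2.25, 2.87]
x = v + z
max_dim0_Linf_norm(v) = 1.14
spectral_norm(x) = 3.54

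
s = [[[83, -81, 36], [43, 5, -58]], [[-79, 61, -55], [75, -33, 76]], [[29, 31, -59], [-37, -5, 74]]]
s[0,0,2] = 36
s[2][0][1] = 31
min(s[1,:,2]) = -55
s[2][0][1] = 31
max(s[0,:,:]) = 83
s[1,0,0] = -79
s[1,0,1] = 61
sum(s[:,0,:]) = -34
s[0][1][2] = -58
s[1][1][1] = -33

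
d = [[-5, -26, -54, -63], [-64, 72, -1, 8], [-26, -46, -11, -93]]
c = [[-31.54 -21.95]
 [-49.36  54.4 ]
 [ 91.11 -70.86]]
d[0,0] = -5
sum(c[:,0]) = 10.209999999999994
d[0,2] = -54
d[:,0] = [-5, -64, -26]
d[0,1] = -26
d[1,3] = 8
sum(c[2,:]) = 20.25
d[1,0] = -64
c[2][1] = -70.86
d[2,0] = -26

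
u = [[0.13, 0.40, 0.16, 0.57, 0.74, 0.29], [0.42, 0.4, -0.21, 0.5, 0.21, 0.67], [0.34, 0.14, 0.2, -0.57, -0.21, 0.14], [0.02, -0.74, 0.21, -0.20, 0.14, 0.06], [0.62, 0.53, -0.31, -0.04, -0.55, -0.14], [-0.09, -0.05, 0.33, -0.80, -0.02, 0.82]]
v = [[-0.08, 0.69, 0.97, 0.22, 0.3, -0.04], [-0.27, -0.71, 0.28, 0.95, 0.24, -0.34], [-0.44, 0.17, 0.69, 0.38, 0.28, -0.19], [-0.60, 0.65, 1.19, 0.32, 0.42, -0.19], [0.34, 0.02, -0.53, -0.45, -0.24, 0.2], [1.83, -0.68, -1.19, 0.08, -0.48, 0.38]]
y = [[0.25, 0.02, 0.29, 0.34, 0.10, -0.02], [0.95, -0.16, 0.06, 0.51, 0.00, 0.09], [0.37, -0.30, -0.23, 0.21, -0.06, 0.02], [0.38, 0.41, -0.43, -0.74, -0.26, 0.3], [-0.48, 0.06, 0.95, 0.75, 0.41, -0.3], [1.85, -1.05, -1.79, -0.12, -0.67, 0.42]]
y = u @ v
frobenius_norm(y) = 3.65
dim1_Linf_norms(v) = [0.97, 0.95, 0.69, 1.19, 0.53, 1.83]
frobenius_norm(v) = 3.62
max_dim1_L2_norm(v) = 2.37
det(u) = -0.00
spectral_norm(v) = 3.16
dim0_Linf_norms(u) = [0.62, 0.74, 0.33, 0.8, 0.74, 0.82]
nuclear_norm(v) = 5.63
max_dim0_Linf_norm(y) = 1.85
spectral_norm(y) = 3.25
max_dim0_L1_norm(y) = 4.28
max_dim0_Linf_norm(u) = 0.82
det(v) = 0.00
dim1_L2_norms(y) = [0.52, 1.1, 0.57, 1.1, 1.4, 2.89]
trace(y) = -0.05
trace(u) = 0.80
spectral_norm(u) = 1.53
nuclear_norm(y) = 5.49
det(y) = 0.00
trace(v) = 0.36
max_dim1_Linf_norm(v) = 1.83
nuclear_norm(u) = 5.04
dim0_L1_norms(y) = [4.28, 2.0, 3.75, 2.67, 1.5, 1.15]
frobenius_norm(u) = 2.45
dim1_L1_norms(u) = [2.29, 2.41, 1.6, 1.37, 2.19, 2.11]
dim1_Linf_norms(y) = [0.34, 0.95, 0.37, 0.74, 0.95, 1.85]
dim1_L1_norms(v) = [2.3, 2.79, 2.15, 3.37, 1.78, 4.64]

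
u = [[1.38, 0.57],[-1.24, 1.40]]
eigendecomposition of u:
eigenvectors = [[-0.01+0.56j, (-0.01-0.56j)], [(-0.83+0j), -0.83-0.00j]]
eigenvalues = [(1.39+0.84j), (1.39-0.84j)]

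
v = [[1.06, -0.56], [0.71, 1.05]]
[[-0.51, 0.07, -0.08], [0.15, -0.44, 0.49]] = v@ [[-0.3, -0.11, 0.13], [0.35, -0.34, 0.38]]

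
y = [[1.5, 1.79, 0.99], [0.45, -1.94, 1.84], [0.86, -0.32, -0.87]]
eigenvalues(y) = [(2.16+0j), (-1.74+0.95j), (-1.74-0.95j)]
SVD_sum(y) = [[0.24, 1.34, -0.58], [-0.39, -2.18, 0.94], [0.03, 0.17, -0.07]] + [[1.21, 0.47, 1.6], [0.73, 0.29, 0.97], [-0.14, -0.06, -0.19]] + [[0.05,-0.02,-0.03], [0.11,-0.05,-0.07], [0.97,-0.44,-0.61]]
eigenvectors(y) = [[0.95+0.00j, (0.39+0.25j), (0.39-0.25j)], [0.21+0.00j, -0.74+0.00j, -0.74-0.00j], [0.25+0.00j, -0.18-0.44j, (-0.18+0.44j)]]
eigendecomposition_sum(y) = [[(1.75-0j), (0.69+0j), (0.99+0j)],[0.40-0.00j, (0.16+0j), 0.22+0.00j],[(0.45-0j), 0.18+0.00j, (0.26+0j)]] + [[(-0.13+0.16j), 0.55+0.36j, 0.00-0.94j], [0.03-0.33j, -1.05-0.00j, (0.81+1.27j)], [(0.2-0.06j), -0.25-0.63j, -0.56+0.79j]] + [[(-0.13-0.16j), (0.55-0.36j), 0.00+0.94j], [(0.03+0.33j), -1.05+0.00j, 0.81-1.27j], [(0.2+0.06j), -0.25+0.63j, -0.56-0.79j]]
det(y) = 8.46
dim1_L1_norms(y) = [4.28, 4.23, 2.05]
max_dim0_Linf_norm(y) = 1.94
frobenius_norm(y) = 3.92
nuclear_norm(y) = 6.48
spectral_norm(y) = 2.83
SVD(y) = [[0.52,-0.85,-0.05],  [-0.85,-0.52,-0.11],  [0.07,0.1,-0.99]] @ diag([2.8283888434374482, 2.4205309474040333, 1.2353325394313497]) @ [[0.16,0.91,-0.39], [-0.59,-0.23,-0.78], [-0.79,0.36,0.5]]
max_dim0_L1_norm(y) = 4.05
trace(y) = -1.31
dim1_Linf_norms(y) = [1.79, 1.94, 0.87]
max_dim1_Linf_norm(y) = 1.94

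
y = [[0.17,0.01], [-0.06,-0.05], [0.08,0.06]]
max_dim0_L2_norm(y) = 0.2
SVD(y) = [[-0.82, -0.57], [0.35, -0.54], [-0.46, 0.62]] @ diag([0.20361627517301265, 0.06033583085255391]) @ [[-0.97,-0.26], [-0.26,0.97]]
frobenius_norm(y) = 0.21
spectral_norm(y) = 0.20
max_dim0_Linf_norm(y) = 0.17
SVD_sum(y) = [[0.16,  0.04], [-0.07,  -0.02], [0.09,  0.02]] + [[0.01, -0.03], [0.01, -0.03], [-0.01, 0.04]]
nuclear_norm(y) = 0.26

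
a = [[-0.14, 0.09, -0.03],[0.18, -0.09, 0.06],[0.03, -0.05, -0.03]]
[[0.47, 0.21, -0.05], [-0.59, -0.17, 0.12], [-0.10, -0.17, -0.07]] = a @ [[-1.63, -0.16, 0.76], [2.09, 2.52, 1.06], [-1.82, 1.47, 1.37]]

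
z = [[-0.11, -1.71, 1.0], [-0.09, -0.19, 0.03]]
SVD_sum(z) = [[-0.12, -1.71, 0.99], [-0.01, -0.16, 0.09]] + [[0.01,0.00,0.01], [-0.08,-0.03,-0.06]]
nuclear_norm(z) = 2.10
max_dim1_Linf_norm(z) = 1.71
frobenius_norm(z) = 2.00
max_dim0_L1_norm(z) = 1.9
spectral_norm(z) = 1.99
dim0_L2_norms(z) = [0.14, 1.72, 1.0]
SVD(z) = [[-1.0, -0.09], [-0.09, 1.0]] @ diag([1.9925123439762735, 0.10580434349390247]) @ [[0.06,  0.86,  -0.50],[-0.75,  -0.29,  -0.59]]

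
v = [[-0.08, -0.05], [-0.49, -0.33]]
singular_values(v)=[0.6, 0.0]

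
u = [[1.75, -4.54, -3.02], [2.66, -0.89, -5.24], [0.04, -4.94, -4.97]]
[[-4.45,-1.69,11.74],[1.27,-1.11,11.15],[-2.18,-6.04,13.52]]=u @ [[-0.7, 1.45, 0.91], [1.25, 0.34, -1.27], [-0.81, 0.89, -1.45]]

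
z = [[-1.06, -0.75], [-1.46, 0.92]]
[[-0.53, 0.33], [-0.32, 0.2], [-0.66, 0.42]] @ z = [[0.08, 0.7], [0.05, 0.42], [0.09, 0.88]]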